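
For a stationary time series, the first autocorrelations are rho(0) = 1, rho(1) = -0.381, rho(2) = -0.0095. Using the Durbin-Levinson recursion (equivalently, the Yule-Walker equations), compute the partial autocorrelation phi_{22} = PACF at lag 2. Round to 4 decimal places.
\phi_{22} = -0.1809

The PACF at lag k is phi_{kk}, the last component of the solution
to the Yule-Walker system G_k phi = r_k where
  (G_k)_{ij} = rho(|i - j|), (r_k)_i = rho(i), i,j = 1..k.
Equivalently, Durbin-Levinson gives phi_{kk} iteratively:
  phi_{11} = rho(1)
  phi_{kk} = [rho(k) - sum_{j=1..k-1} phi_{k-1,j} rho(k-j)]
            / [1 - sum_{j=1..k-1} phi_{k-1,j} rho(j)],
  phi_{k,j} = phi_{k-1,j} - phi_{kk} phi_{k-1,k-j},  j = 1..k-1.
Step k = 1:
  phi_11 = rho(1) = -0.381.
Step k = 2:
  phi_22 = [rho(2) - phi_11 rho(1)] / [1 - phi_11 rho(1)] = [-0.0095 - (-0.381)(-0.381)] / [1 - (-0.381)(-0.381)]
         = -0.154661 / 0.854839 = -0.1809.
Therefore phi_{22} = -0.1809.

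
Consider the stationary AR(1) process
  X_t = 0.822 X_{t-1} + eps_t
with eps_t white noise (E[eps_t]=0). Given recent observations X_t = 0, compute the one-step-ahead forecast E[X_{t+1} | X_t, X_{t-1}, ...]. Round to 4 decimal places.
E[X_{t+1} \mid \mathcal F_t] = 0.0000

For an AR(p) model X_t = c + sum_i phi_i X_{t-i} + eps_t, the
one-step-ahead conditional mean is
  E[X_{t+1} | X_t, ...] = c + sum_i phi_i X_{t+1-i}.
Substitute known values:
  E[X_{t+1} | ...] = (0.822) * (0)
                   = 0.0000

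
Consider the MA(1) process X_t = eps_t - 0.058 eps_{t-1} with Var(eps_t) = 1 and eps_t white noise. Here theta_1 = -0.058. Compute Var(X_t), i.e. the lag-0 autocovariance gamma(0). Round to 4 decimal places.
\gamma(0) = 1.0034

For an MA(q) process X_t = eps_t + sum_i theta_i eps_{t-i} with
Var(eps_t) = sigma^2, the variance is
  gamma(0) = sigma^2 * (1 + sum_i theta_i^2).
  sum_i theta_i^2 = (-0.058)^2 = 0.003364.
  gamma(0) = 1 * (1 + 0.003364) = 1 * 1.003364 = 1.003364, which rounds to 1.0034.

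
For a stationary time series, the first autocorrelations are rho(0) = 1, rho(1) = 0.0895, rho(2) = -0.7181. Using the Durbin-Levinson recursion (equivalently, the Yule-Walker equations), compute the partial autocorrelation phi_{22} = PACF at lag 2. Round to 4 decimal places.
\phi_{22} = -0.7320

The PACF at lag k is phi_{kk}, the last component of the solution
to the Yule-Walker system G_k phi = r_k where
  (G_k)_{ij} = rho(|i - j|), (r_k)_i = rho(i), i,j = 1..k.
Equivalently, Durbin-Levinson gives phi_{kk} iteratively:
  phi_{11} = rho(1)
  phi_{kk} = [rho(k) - sum_{j=1..k-1} phi_{k-1,j} rho(k-j)]
            / [1 - sum_{j=1..k-1} phi_{k-1,j} rho(j)],
  phi_{k,j} = phi_{k-1,j} - phi_{kk} phi_{k-1,k-j},  j = 1..k-1.
Step k = 1:
  phi_11 = rho(1) = 0.0895.
Step k = 2:
  phi_22 = [rho(2) - phi_11 rho(1)] / [1 - phi_11 rho(1)] = [-0.7181 - (0.0895)(0.0895)] / [1 - (0.0895)(0.0895)]
         = -0.72611025 / 0.99198975 = -0.732.
Therefore phi_{22} = -0.7320.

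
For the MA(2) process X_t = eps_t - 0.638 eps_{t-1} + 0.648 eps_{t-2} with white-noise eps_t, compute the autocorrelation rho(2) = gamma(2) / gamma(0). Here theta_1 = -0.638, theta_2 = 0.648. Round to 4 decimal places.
\rho(2) = 0.3547

For an MA(q) process with theta_0 = 1, the autocovariance is
  gamma(k) = sigma^2 * sum_{i=0..q-k} theta_i * theta_{i+k},
and rho(k) = gamma(k) / gamma(0). Sigma^2 cancels.
  numerator   = (1)*(0.648) = 0.648.
  denominator = (1)^2 + (-0.638)^2 + (0.648)^2 = 1.826948.
  rho(2) = 0.648 / 1.826948 = 0.3547.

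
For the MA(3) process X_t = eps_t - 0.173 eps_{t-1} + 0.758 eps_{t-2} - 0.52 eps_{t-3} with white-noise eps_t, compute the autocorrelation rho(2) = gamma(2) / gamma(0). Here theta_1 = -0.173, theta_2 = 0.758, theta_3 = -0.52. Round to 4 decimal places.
\rho(2) = 0.4523

For an MA(q) process with theta_0 = 1, the autocovariance is
  gamma(k) = sigma^2 * sum_{i=0..q-k} theta_i * theta_{i+k},
and rho(k) = gamma(k) / gamma(0). Sigma^2 cancels.
  numerator   = (1)*(0.758) + (-0.173)*(-0.52) = 0.84796.
  denominator = (1)^2 + (-0.173)^2 + (0.758)^2 + (-0.52)^2 = 1.874893.
  rho(2) = 0.84796 / 1.874893 = 0.4523.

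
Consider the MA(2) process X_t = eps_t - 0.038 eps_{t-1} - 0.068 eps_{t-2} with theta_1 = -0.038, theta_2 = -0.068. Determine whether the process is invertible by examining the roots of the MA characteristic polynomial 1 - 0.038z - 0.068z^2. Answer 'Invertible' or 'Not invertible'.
\text{Invertible}

The MA(q) characteristic polynomial is P(z) = 1 - 0.038z - 0.068z^2.
Invertibility requires all roots to lie outside the unit circle, i.e. |z| > 1 for every root.
Set 1 + (-0.038) z + (-0.068) z^2 = 0, i.e. a z^2 + b z + c = 0 with a = -0.068, b = -0.038, c = 1.
Discriminant D = b^2 - 4ac = (-0.038)^2 - 4*(-0.068)*1 = 0.001444 - (-0.272) = 0.273444.
D >= 0, so the roots are real: z = (-b +/- sqrt(D)) / (2a) = (0.038 +/- 0.522919) / (-0.136).
  z_1 = (0.038 + 0.522919) / (-0.136) = -4.1244,   |z_1| = 4.1244.
  z_2 = (0.038 - 0.522919) / (-0.136) = 3.5656,   |z_2| = 3.5656.
Moduli of all roots: 4.1244, 3.5656.
All moduli strictly greater than 1? Yes.
Verdict: Invertible.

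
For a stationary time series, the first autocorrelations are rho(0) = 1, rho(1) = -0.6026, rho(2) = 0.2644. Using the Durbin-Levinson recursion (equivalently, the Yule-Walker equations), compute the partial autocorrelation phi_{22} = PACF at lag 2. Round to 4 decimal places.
\phi_{22} = -0.1550

The PACF at lag k is phi_{kk}, the last component of the solution
to the Yule-Walker system G_k phi = r_k where
  (G_k)_{ij} = rho(|i - j|), (r_k)_i = rho(i), i,j = 1..k.
Equivalently, Durbin-Levinson gives phi_{kk} iteratively:
  phi_{11} = rho(1)
  phi_{kk} = [rho(k) - sum_{j=1..k-1} phi_{k-1,j} rho(k-j)]
            / [1 - sum_{j=1..k-1} phi_{k-1,j} rho(j)],
  phi_{k,j} = phi_{k-1,j} - phi_{kk} phi_{k-1,k-j},  j = 1..k-1.
Step k = 1:
  phi_11 = rho(1) = -0.6026.
Step k = 2:
  phi_22 = [rho(2) - phi_11 rho(1)] / [1 - phi_11 rho(1)] = [0.2644 - (-0.6026)(-0.6026)] / [1 - (-0.6026)(-0.6026)]
         = -0.09872676 / 0.63687324 = -0.155.
Therefore phi_{22} = -0.1550.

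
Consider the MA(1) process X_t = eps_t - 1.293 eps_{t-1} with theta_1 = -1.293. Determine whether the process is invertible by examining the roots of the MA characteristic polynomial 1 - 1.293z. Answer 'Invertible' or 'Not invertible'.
\text{Not invertible}

The MA(q) characteristic polynomial is P(z) = 1 - 1.293z.
Invertibility requires all roots to lie outside the unit circle, i.e. |z| > 1 for every root.
This is linear in z: 1 + (-1.293) z = 0  =>  z = -1/(-1.293) = 0.773395,  |z| = 0.773395.
Moduli of all roots: 0.7734.
All moduli strictly greater than 1? No.
Verdict: Not invertible.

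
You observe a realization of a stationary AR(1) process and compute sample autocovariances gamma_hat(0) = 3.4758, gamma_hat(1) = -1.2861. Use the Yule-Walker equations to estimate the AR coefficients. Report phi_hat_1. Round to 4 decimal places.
\hat\phi_{1} = -0.3700

The Yule-Walker equations for an AR(p) process read, in matrix form,
  Gamma_p phi = r_p,   with   (Gamma_p)_{ij} = gamma(|i - j|),
                       (r_p)_i = gamma(i),   i,j = 1..p.
Substitute the sample gammas (Toeplitz matrix and right-hand side of size 1):
  Gamma_p = [[3.4758]]
  r_p     = [-1.2861]
With p = 1 this is the single equation gamma(0) phi_1 = gamma(1):
  phi_hat_1 = gamma(1) / gamma(0) = -1.2861 / 3.4758 = -0.3700.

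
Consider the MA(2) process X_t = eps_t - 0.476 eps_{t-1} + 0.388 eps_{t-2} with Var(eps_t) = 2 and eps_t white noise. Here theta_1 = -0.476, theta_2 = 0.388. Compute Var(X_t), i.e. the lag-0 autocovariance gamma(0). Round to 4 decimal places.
\gamma(0) = 2.7542

For an MA(q) process X_t = eps_t + sum_i theta_i eps_{t-i} with
Var(eps_t) = sigma^2, the variance is
  gamma(0) = sigma^2 * (1 + sum_i theta_i^2).
  sum_i theta_i^2 = (-0.476)^2 + (0.388)^2 = 0.226576 + 0.150544 = 0.37712.
  gamma(0) = 2 * (1 + 0.37712) = 2 * 1.37712 = 2.75424, which rounds to 2.7542.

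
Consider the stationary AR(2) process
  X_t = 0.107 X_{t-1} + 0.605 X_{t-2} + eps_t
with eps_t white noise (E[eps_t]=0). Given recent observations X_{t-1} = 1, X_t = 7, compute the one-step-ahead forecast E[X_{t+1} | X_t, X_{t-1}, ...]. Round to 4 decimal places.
E[X_{t+1} \mid \mathcal F_t] = 1.3540

For an AR(p) model X_t = c + sum_i phi_i X_{t-i} + eps_t, the
one-step-ahead conditional mean is
  E[X_{t+1} | X_t, ...] = c + sum_i phi_i X_{t+1-i}.
Substitute known values:
  E[X_{t+1} | ...] = (0.107) * (7) + (0.605) * (1)
                   = 1.3540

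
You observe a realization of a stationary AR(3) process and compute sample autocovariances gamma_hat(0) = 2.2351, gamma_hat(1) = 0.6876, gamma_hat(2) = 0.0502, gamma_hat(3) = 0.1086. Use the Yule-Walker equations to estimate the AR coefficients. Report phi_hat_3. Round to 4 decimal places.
\hat\phi_{3} = 0.0730

The Yule-Walker equations for an AR(p) process read, in matrix form,
  Gamma_p phi = r_p,   with   (Gamma_p)_{ij} = gamma(|i - j|),
                       (r_p)_i = gamma(i),   i,j = 1..p.
Substitute the sample gammas (Toeplitz matrix and right-hand side of size 3):
  Gamma_p = [[2.2351, 0.6876, 0.0502], [0.6876, 2.2351, 0.6876], [0.0502, 0.6876, 2.2351]]
  r_p     = [0.6876, 0.0502, 0.1086]
Written out (R1..R3):
  (R1) 2.2351 phi_1 + 0.6876 phi_2 + 0.0502 phi_3 = 0.6876
  (R2) 0.6876 phi_1 + 2.2351 phi_2 + 0.6876 phi_3 = 0.0502
  (R3) 0.0502 phi_1 + 0.6876 phi_2 + 2.2351 phi_3 = 0.1086
Gaussian elimination:
  R2 <- R2 - (0.6876/2.2351) R1 = R2 - (0.307637) R1:  2.023569 phi_2 + 0.672157 phi_3 = -0.161331
  R3 <- R3 - (0.0502/2.2351) R1 = R3 - (0.02246) R1:  0.672157 phi_2 + 2.233973 phi_3 = 0.093157
  R3 <- R3 - (0.672157/2.023569) R2 = R3 - (0.332164) R2:  2.010706 phi_3 = 0.146745
Back-substitution:
  phi_hat_3 = 0.146745 / 2.010706 = 0.072982
  phi_hat_2 = (-0.161331 - (0.672157)(0.072982)) / 2.023569 = -0.103968
  phi_hat_1 = (0.6876 - (0.6876)(-0.103968) - (0.0502)(0.072982)) / 2.2351 = 0.337983
So phi_hat = [0.3380, -0.1040, 0.0730].
Therefore phi_hat_3 = 0.0730.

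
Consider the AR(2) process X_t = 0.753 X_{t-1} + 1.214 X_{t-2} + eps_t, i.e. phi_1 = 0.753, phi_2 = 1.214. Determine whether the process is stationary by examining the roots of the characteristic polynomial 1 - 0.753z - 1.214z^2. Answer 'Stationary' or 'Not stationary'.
\text{Not stationary}

The AR(p) characteristic polynomial is P(z) = 1 - 0.753z - 1.214z^2.
Stationarity requires all roots to lie outside the unit circle, i.e. |z| > 1 for every root.
Set 1 + (-0.753) z + (-1.214) z^2 = 0, i.e. a z^2 + b z + c = 0 with a = -1.214, b = -0.753, c = 1.
Discriminant D = b^2 - 4ac = (-0.753)^2 - 4*(-1.214)*1 = 0.567009 - (-4.856) = 5.423009.
D >= 0, so the roots are real: z = (-b +/- sqrt(D)) / (2a) = (0.753 +/- 2.328735) / (-2.428).
  z_1 = (0.753 + 2.328735) / (-2.428) = -1.2692,   |z_1| = 1.2692.
  z_2 = (0.753 - 2.328735) / (-2.428) = 0.649,   |z_2| = 0.649.
Moduli of all roots: 1.2692, 0.6490.
All moduli strictly greater than 1? No.
Verdict: Not stationary.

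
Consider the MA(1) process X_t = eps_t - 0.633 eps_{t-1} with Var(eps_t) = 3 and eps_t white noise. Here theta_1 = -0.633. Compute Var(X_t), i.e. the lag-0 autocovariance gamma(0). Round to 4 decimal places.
\gamma(0) = 4.2021

For an MA(q) process X_t = eps_t + sum_i theta_i eps_{t-i} with
Var(eps_t) = sigma^2, the variance is
  gamma(0) = sigma^2 * (1 + sum_i theta_i^2).
  sum_i theta_i^2 = (-0.633)^2 = 0.400689.
  gamma(0) = 3 * (1 + 0.400689) = 3 * 1.400689 = 4.202067, which rounds to 4.2021.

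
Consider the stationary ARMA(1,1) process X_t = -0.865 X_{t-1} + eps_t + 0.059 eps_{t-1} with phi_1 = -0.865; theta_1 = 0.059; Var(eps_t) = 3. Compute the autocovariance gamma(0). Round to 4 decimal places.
\gamma(0) = 10.7407

Multiply the model equation by X_{t-k} and take expectations. With theta_0 = psi_0 = 1 and psi_j the MA(infinity) weights, this gives
  gamma(k) - sum_i phi_i gamma(k-i) = c_k,
  c_k = sigma^2 * sum_{j=k..q} theta_j psi_{j-k}   (c_k = 0 for k > q),
using gamma(-m) = gamma(m).
psi-weights needed (psi_j = theta_j + sum_i phi_i psi_{j-i}):
  psi_1 = theta_1 + phi_1 = 0.059 + (-0.865) = -0.806
Right-hand sides:
  c_0 = sigma^2 (1 + theta_1 psi_1) = 3 * (1 + (0.059)(-0.806)) = 3 * 0.952446 = 2.857338
  c_1 = sigma^2 theta_1 = 3 * (0.059) = 0.177
  c_2 = 0
Equations for k = 0 and k = 1 (AR order 1):
  gamma(0) = phi_1 gamma(1) + c_0
  gamma(1) = phi_1 gamma(0) + c_1
Substituting the second into the first: gamma(0) (1 - phi_1^2) = c_0 + phi_1 c_1, so
  gamma(0) = (c_0 + phi_1 c_1) / (1 - phi_1^2) = (2.857338 + (-0.865)(0.177)) / (1 - (-0.865)^2) = 2.704233 / 0.251775 = 10.740673.
Therefore gamma(0) = 10.7407 (to 4 decimal places).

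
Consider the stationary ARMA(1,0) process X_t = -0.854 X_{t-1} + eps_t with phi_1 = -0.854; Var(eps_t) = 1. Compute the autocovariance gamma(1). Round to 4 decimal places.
\gamma(1) = -3.1550

Multiply the model equation by X_{t-k} and take expectations. With theta_0 = psi_0 = 1 and psi_j the MA(infinity) weights, this gives
  gamma(k) - sum_i phi_i gamma(k-i) = c_k,
  c_k = sigma^2 * sum_{j=k..q} theta_j psi_{j-k}   (c_k = 0 for k > q),
using gamma(-m) = gamma(m).
Pure AR (q = 0): c_0 = sigma^2 = 1, c_k = 0 for k >= 1.
Equations for k = 0 and k = 1 (AR order 1):
  gamma(0) = phi_1 gamma(1) + c_0
  gamma(1) = phi_1 gamma(0) + c_1
Substituting the second into the first: gamma(0) (1 - phi_1^2) = c_0 + phi_1 c_1, so
  gamma(0) = c_0 / (1 - phi_1^2) = 1 / (1 - (-0.854)^2) = 1 / 0.270684 = 3.694345.
  gamma(1) = phi_1 gamma(0) = (-0.854)(3.694345) = -3.15497.
Therefore gamma(1) = -3.1550 (to 4 decimal places).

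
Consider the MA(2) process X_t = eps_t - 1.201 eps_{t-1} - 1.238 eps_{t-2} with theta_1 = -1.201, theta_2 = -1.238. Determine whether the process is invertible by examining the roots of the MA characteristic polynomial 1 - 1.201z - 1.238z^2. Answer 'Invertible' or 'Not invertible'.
\text{Not invertible}

The MA(q) characteristic polynomial is P(z) = 1 - 1.201z - 1.238z^2.
Invertibility requires all roots to lie outside the unit circle, i.e. |z| > 1 for every root.
Set 1 + (-1.201) z + (-1.238) z^2 = 0, i.e. a z^2 + b z + c = 0 with a = -1.238, b = -1.201, c = 1.
Discriminant D = b^2 - 4ac = (-1.201)^2 - 4*(-1.238)*1 = 1.442401 - (-4.952) = 6.394401.
D >= 0, so the roots are real: z = (-b +/- sqrt(D)) / (2a) = (1.201 +/- 2.528715) / (-2.476).
  z_1 = (1.201 + 2.528715) / (-2.476) = -1.5063,   |z_1| = 1.5063.
  z_2 = (1.201 - 2.528715) / (-2.476) = 0.5362,   |z_2| = 0.5362.
Moduli of all roots: 1.5063, 0.5362.
All moduli strictly greater than 1? No.
Verdict: Not invertible.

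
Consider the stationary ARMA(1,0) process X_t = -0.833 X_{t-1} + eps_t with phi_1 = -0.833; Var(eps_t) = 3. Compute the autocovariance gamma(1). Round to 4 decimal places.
\gamma(1) = -8.1637

Multiply the model equation by X_{t-k} and take expectations. With theta_0 = psi_0 = 1 and psi_j the MA(infinity) weights, this gives
  gamma(k) - sum_i phi_i gamma(k-i) = c_k,
  c_k = sigma^2 * sum_{j=k..q} theta_j psi_{j-k}   (c_k = 0 for k > q),
using gamma(-m) = gamma(m).
Pure AR (q = 0): c_0 = sigma^2 = 3, c_k = 0 for k >= 1.
Equations for k = 0 and k = 1 (AR order 1):
  gamma(0) = phi_1 gamma(1) + c_0
  gamma(1) = phi_1 gamma(0) + c_1
Substituting the second into the first: gamma(0) (1 - phi_1^2) = c_0 + phi_1 c_1, so
  gamma(0) = c_0 / (1 - phi_1^2) = 3 / (1 - (-0.833)^2) = 3 / 0.306111 = 9.800367.
  gamma(1) = phi_1 gamma(0) = (-0.833)(9.800367) = -8.163705.
Therefore gamma(1) = -8.1637 (to 4 decimal places).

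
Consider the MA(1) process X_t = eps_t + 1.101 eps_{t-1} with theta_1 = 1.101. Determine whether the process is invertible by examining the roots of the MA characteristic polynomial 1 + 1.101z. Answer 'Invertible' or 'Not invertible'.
\text{Not invertible}

The MA(q) characteristic polynomial is P(z) = 1 + 1.101z.
Invertibility requires all roots to lie outside the unit circle, i.e. |z| > 1 for every root.
This is linear in z: 1 + (1.101) z = 0  =>  z = -1/(1.101) = -0.908265,  |z| = 0.908265.
Moduli of all roots: 0.9083.
All moduli strictly greater than 1? No.
Verdict: Not invertible.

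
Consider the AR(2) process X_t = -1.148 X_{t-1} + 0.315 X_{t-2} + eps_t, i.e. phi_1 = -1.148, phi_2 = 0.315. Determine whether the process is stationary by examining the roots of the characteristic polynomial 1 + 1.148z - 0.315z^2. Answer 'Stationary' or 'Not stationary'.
\text{Not stationary}

The AR(p) characteristic polynomial is P(z) = 1 + 1.148z - 0.315z^2.
Stationarity requires all roots to lie outside the unit circle, i.e. |z| > 1 for every root.
Set 1 + (1.148) z + (-0.315) z^2 = 0, i.e. a z^2 + b z + c = 0 with a = -0.315, b = 1.148, c = 1.
Discriminant D = b^2 - 4ac = (1.148)^2 - 4*(-0.315)*1 = 1.317904 - (-1.26) = 2.577904.
D >= 0, so the roots are real: z = (-b +/- sqrt(D)) / (2a) = (-1.148 +/- 1.605585) / (-0.63).
  z_1 = (-1.148 + 1.605585) / (-0.63) = -0.7263,   |z_1| = 0.7263.
  z_2 = (-1.148 - 1.605585) / (-0.63) = 4.3708,   |z_2| = 4.3708.
Moduli of all roots: 0.7263, 4.3708.
All moduli strictly greater than 1? No.
Verdict: Not stationary.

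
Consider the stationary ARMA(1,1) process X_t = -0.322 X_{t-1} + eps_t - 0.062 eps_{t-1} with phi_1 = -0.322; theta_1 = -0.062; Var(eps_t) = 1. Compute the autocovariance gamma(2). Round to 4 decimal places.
\gamma(2) = 0.1407

Multiply the model equation by X_{t-k} and take expectations. With theta_0 = psi_0 = 1 and psi_j the MA(infinity) weights, this gives
  gamma(k) - sum_i phi_i gamma(k-i) = c_k,
  c_k = sigma^2 * sum_{j=k..q} theta_j psi_{j-k}   (c_k = 0 for k > q),
using gamma(-m) = gamma(m).
psi-weights needed (psi_j = theta_j + sum_i phi_i psi_{j-i}):
  psi_1 = theta_1 + phi_1 = -0.062 + (-0.322) = -0.384
Right-hand sides:
  c_0 = sigma^2 (1 + theta_1 psi_1) = 1 * (1 + (-0.062)(-0.384)) = 1 * 1.023808 = 1.023808
  c_1 = sigma^2 theta_1 = 1 * (-0.062) = -0.062
  c_2 = 0
Equations for k = 0 and k = 1 (AR order 1):
  gamma(0) = phi_1 gamma(1) + c_0
  gamma(1) = phi_1 gamma(0) + c_1
Substituting the second into the first: gamma(0) (1 - phi_1^2) = c_0 + phi_1 c_1, so
  gamma(0) = (c_0 + phi_1 c_1) / (1 - phi_1^2) = (1.023808 + (-0.322)(-0.062)) / (1 - (-0.322)^2) = 1.043772 / 0.896316 = 1.164513.
  gamma(1) = phi_1 gamma(0) + c_1 = (-0.322)(1.164513) + (-0.062) = -0.436973.
For k = 2 (> q): gamma(2) = phi_1 gamma(1) = (-0.322)(-0.436973) = 0.140705.
Therefore gamma(2) = 0.1407 (to 4 decimal places).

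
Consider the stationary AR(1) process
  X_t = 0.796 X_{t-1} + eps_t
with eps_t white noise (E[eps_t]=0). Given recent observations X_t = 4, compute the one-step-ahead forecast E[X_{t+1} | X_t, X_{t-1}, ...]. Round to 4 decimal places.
E[X_{t+1} \mid \mathcal F_t] = 3.1840

For an AR(p) model X_t = c + sum_i phi_i X_{t-i} + eps_t, the
one-step-ahead conditional mean is
  E[X_{t+1} | X_t, ...] = c + sum_i phi_i X_{t+1-i}.
Substitute known values:
  E[X_{t+1} | ...] = (0.796) * (4)
                   = 3.1840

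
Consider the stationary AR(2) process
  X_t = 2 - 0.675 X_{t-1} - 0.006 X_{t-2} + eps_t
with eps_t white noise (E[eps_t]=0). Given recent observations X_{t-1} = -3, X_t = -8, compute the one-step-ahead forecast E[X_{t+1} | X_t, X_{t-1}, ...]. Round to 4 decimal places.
E[X_{t+1} \mid \mathcal F_t] = 7.4180

For an AR(p) model X_t = c + sum_i phi_i X_{t-i} + eps_t, the
one-step-ahead conditional mean is
  E[X_{t+1} | X_t, ...] = c + sum_i phi_i X_{t+1-i}.
Substitute known values:
  E[X_{t+1} | ...] = 2 + (-0.675) * (-8) + (-0.006) * (-3)
                   = 7.4180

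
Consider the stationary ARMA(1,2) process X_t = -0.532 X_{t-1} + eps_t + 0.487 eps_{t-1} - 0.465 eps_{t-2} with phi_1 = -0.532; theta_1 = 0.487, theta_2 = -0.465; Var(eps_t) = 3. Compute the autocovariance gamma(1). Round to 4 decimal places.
\gamma(1) = -0.5085

Multiply the model equation by X_{t-k} and take expectations. With theta_0 = psi_0 = 1 and psi_j the MA(infinity) weights, this gives
  gamma(k) - sum_i phi_i gamma(k-i) = c_k,
  c_k = sigma^2 * sum_{j=k..q} theta_j psi_{j-k}   (c_k = 0 for k > q),
using gamma(-m) = gamma(m).
psi-weights needed (psi_j = theta_j + sum_i phi_i psi_{j-i}):
  psi_1 = theta_1 + phi_1 = 0.487 + (-0.532) = -0.045
  psi_2 = theta_2 + phi_1 psi_1 = -0.465 + (-0.532)(-0.045) = -0.44106
Right-hand sides:
  c_0 = sigma^2 (1 + theta_1 psi_1 + theta_2 psi_2) = 3 * (1 + (0.487)(-0.045) + (-0.465)(-0.44106)) = 3 * 1.183178 = 3.549534
  c_1 = sigma^2 (theta_1 + theta_2 psi_1) = 3 * (0.487 + (-0.465)(-0.045)) = 1.523775
  c_2 = sigma^2 theta_2 = 3 * (-0.465) = -1.395
Equations for k = 0 and k = 1 (AR order 1):
  gamma(0) = phi_1 gamma(1) + c_0
  gamma(1) = phi_1 gamma(0) + c_1
Substituting the second into the first: gamma(0) (1 - phi_1^2) = c_0 + phi_1 c_1, so
  gamma(0) = (c_0 + phi_1 c_1) / (1 - phi_1^2) = (3.549534 + (-0.532)(1.523775)) / (1 - (-0.532)^2) = 2.738885 / 0.716976 = 3.820052.
  gamma(1) = phi_1 gamma(0) + c_1 = (-0.532)(3.820052) + (1.523775) = -0.508493.
Therefore gamma(1) = -0.5085 (to 4 decimal places).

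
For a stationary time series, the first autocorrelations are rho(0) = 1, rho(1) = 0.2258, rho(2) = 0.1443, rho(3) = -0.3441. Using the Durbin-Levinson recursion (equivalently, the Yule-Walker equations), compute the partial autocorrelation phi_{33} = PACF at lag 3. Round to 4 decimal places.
\phi_{33} = -0.4210

The PACF at lag k is phi_{kk}, the last component of the solution
to the Yule-Walker system G_k phi = r_k where
  (G_k)_{ij} = rho(|i - j|), (r_k)_i = rho(i), i,j = 1..k.
Equivalently, Durbin-Levinson gives phi_{kk} iteratively:
  phi_{11} = rho(1)
  phi_{kk} = [rho(k) - sum_{j=1..k-1} phi_{k-1,j} rho(k-j)]
            / [1 - sum_{j=1..k-1} phi_{k-1,j} rho(j)],
  phi_{k,j} = phi_{k-1,j} - phi_{kk} phi_{k-1,k-j},  j = 1..k-1.
Step k = 1:
  phi_11 = rho(1) = 0.2258.
Step k = 2:
  phi_22 = [rho(2) - phi_11 rho(1)] / [1 - phi_11 rho(1)] = [0.1443 - (0.2258)(0.2258)] / [1 - (0.2258)(0.2258)]
         = 0.09331436 / 0.94901436 = 0.098328.
  Update: phi_21 = phi_11 - phi_22 phi_11 = 0.2258 - (0.098328)(0.2258) = 0.203598.
Step k = 3:
  phi_33 = [rho(3) - phi_21 rho(2) - phi_22 rho(1)] / [1 - phi_21 rho(1) - phi_22 rho(2)]
    numerator   = -0.3441 - (0.203598)(0.1443) - (0.098328)(0.2258) = -0.39568152
    denominator = 1 - (0.203598)(0.2258) - (0.098328)(0.1443) = 0.93983898
  phi_33 = -0.39568152 / 0.93983898 = -0.421.
Therefore phi_{33} = -0.4210.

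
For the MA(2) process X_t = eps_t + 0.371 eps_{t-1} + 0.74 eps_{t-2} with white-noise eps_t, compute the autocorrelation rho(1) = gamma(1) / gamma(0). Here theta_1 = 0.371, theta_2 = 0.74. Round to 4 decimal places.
\rho(1) = 0.3831

For an MA(q) process with theta_0 = 1, the autocovariance is
  gamma(k) = sigma^2 * sum_{i=0..q-k} theta_i * theta_{i+k},
and rho(k) = gamma(k) / gamma(0). Sigma^2 cancels.
  numerator   = (1)*(0.371) + (0.371)*(0.74) = 0.64554.
  denominator = (1)^2 + (0.371)^2 + (0.74)^2 = 1.685241.
  rho(1) = 0.64554 / 1.685241 = 0.3831.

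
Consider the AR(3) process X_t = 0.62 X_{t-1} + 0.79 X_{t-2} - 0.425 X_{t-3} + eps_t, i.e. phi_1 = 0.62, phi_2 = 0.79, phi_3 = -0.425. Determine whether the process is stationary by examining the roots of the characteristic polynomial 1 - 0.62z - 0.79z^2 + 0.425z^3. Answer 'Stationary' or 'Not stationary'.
\text{Stationary}

The AR(p) characteristic polynomial is P(z) = 1 - 0.62z - 0.79z^2 + 0.425z^3.
Stationarity requires all roots to lie outside the unit circle, i.e. |z| > 1 for every root.
Degree 3: look for a simple real root z0 first, then factor out (1 - z/z0) and solve the remaining quadratic.
Testing z0 = 2: P(2) = 1 + (-0.62)(2) + (-0.79)(2)^2 + (0.425)(2)^3
  = 1 + (-1.24) + (-3.16) + (3.4) = 0.  So z_0 = 2 is a root, |z_0| = 2.
Divide out the factor (1 - 0.5 z) = (1 - z/z0) (since 1/z0 = 0.5):
  P(z) = (1 - 0.5 z)(1 + (-0.12) z + (-0.85) z^2)
  [check: z-coef -0.12 - (0.5) = -0.62; z^2-coef -0.85 - (0.5)(-0.12) = -0.79; z^3-coef -(0.5)(-0.85) = 0.425.]
Remaining roots from the quadratic factor 1 + (-0.12) z + (-0.85) z^2:
  Set 1 + (-0.12) z + (-0.85) z^2 = 0, i.e. a z^2 + b z + c = 0 with a = -0.85, b = -0.12, c = 1.
  Discriminant D = b^2 - 4ac = (-0.12)^2 - 4*(-0.85)*1 = 0.0144 - (-3.4) = 3.4144.
  D >= 0, so the roots are real: z = (-b +/- sqrt(D)) / (2a) = (0.12 +/- 1.84781) / (-1.7).
    z_1 = (0.12 + 1.84781) / (-1.7) = -1.1575,   |z_1| = 1.1575.
    z_2 = (0.12 - 1.84781) / (-1.7) = 1.0164,   |z_2| = 1.0164.
Moduli of all roots: 2.0000, 1.1575, 1.0164.
All moduli strictly greater than 1? Yes.
Verdict: Stationary.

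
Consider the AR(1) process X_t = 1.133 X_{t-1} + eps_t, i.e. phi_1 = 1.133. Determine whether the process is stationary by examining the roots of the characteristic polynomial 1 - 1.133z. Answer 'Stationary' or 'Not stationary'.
\text{Not stationary}

The AR(p) characteristic polynomial is P(z) = 1 - 1.133z.
Stationarity requires all roots to lie outside the unit circle, i.e. |z| > 1 for every root.
This is linear in z: 1 + (-1.133) z = 0  =>  z = -1/(-1.133) = 0.882613,  |z| = 0.882613.
Moduli of all roots: 0.8826.
All moduli strictly greater than 1? No.
Verdict: Not stationary.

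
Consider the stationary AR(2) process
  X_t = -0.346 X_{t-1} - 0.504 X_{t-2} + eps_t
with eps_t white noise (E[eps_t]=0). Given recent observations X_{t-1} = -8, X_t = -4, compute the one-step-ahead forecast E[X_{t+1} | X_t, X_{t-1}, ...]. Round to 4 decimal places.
E[X_{t+1} \mid \mathcal F_t] = 5.4160

For an AR(p) model X_t = c + sum_i phi_i X_{t-i} + eps_t, the
one-step-ahead conditional mean is
  E[X_{t+1} | X_t, ...] = c + sum_i phi_i X_{t+1-i}.
Substitute known values:
  E[X_{t+1} | ...] = (-0.346) * (-4) + (-0.504) * (-8)
                   = 5.4160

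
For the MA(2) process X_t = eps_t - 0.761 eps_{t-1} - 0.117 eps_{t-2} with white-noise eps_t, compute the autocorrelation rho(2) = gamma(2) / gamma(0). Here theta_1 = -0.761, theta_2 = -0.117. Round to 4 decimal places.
\rho(2) = -0.0735

For an MA(q) process with theta_0 = 1, the autocovariance is
  gamma(k) = sigma^2 * sum_{i=0..q-k} theta_i * theta_{i+k},
and rho(k) = gamma(k) / gamma(0). Sigma^2 cancels.
  numerator   = (1)*(-0.117) = -0.117.
  denominator = (1)^2 + (-0.761)^2 + (-0.117)^2 = 1.59281.
  rho(2) = -0.117 / 1.59281 = -0.0735.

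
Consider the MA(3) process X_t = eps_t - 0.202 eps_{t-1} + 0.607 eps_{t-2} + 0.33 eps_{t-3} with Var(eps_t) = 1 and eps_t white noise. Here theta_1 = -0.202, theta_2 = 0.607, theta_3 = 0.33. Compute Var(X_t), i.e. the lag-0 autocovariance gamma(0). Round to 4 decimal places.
\gamma(0) = 1.5182

For an MA(q) process X_t = eps_t + sum_i theta_i eps_{t-i} with
Var(eps_t) = sigma^2, the variance is
  gamma(0) = sigma^2 * (1 + sum_i theta_i^2).
  sum_i theta_i^2 = (-0.202)^2 + (0.607)^2 + (0.33)^2 = 0.040804 + 0.368449 + 0.1089 = 0.518153.
  gamma(0) = 1 * (1 + 0.518153) = 1 * 1.518153 = 1.518153, which rounds to 1.5182.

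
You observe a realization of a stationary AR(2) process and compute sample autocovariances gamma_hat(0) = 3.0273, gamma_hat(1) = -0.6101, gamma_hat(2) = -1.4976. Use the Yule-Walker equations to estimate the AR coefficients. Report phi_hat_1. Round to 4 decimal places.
\hat\phi_{1} = -0.3140

The Yule-Walker equations for an AR(p) process read, in matrix form,
  Gamma_p phi = r_p,   with   (Gamma_p)_{ij} = gamma(|i - j|),
                       (r_p)_i = gamma(i),   i,j = 1..p.
Substitute the sample gammas (Toeplitz matrix and right-hand side of size 2):
  Gamma_p = [[3.0273, -0.6101], [-0.6101, 3.0273]]
  r_p     = [-0.6101, -1.4976]
Written out:
  3.0273 phi_1 - 0.6101 phi_2 = -0.6101
  -0.6101 phi_1 + 3.0273 phi_2 = -1.4976
Solve by Cramer's rule:
  det = gamma(0)^2 - gamma(1)^2 = (3.0273)^2 - (-0.6101)^2 = 9.16454529 - 0.37222201 = 8.79232328
  phi_hat_1 = [gamma(1) gamma(0) - gamma(1) gamma(2)] / det = [(-0.6101)(3.0273) - (-0.6101)(-1.4976)] / 8.79232328 = -2.76064149 / 8.79232328 = -0.314
  phi_hat_2 = [gamma(0) gamma(2) - gamma(1)^2] / det = [(3.0273)(-1.4976) - (-0.6101)^2] / 8.79232328 = -4.90590649 / 8.79232328 = -0.558
So phi_hat = [-0.3140, -0.5580].
Therefore phi_hat_1 = -0.3140.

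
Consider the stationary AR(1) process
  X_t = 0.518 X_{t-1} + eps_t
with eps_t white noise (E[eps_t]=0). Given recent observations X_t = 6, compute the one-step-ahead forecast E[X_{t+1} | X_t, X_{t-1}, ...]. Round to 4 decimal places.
E[X_{t+1} \mid \mathcal F_t] = 3.1080

For an AR(p) model X_t = c + sum_i phi_i X_{t-i} + eps_t, the
one-step-ahead conditional mean is
  E[X_{t+1} | X_t, ...] = c + sum_i phi_i X_{t+1-i}.
Substitute known values:
  E[X_{t+1} | ...] = (0.518) * (6)
                   = 3.1080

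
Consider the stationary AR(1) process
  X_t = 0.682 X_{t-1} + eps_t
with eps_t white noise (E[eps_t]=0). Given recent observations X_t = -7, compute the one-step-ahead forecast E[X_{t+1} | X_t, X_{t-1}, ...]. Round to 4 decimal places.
E[X_{t+1} \mid \mathcal F_t] = -4.7740

For an AR(p) model X_t = c + sum_i phi_i X_{t-i} + eps_t, the
one-step-ahead conditional mean is
  E[X_{t+1} | X_t, ...] = c + sum_i phi_i X_{t+1-i}.
Substitute known values:
  E[X_{t+1} | ...] = (0.682) * (-7)
                   = -4.7740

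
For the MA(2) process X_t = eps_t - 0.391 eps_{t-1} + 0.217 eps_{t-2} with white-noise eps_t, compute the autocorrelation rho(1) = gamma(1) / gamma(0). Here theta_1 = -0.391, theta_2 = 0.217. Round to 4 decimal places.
\rho(1) = -0.3965

For an MA(q) process with theta_0 = 1, the autocovariance is
  gamma(k) = sigma^2 * sum_{i=0..q-k} theta_i * theta_{i+k},
and rho(k) = gamma(k) / gamma(0). Sigma^2 cancels.
  numerator   = (1)*(-0.391) + (-0.391)*(0.217) = -0.475847.
  denominator = (1)^2 + (-0.391)^2 + (0.217)^2 = 1.19997.
  rho(1) = -0.475847 / 1.19997 = -0.3965.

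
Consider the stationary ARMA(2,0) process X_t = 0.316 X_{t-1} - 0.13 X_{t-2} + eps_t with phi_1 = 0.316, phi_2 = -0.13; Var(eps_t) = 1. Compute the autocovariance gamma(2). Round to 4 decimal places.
\gamma(2) = -0.0459

Multiply the model equation by X_{t-k} and take expectations. With theta_0 = psi_0 = 1 and psi_j the MA(infinity) weights, this gives
  gamma(k) - sum_i phi_i gamma(k-i) = c_k,
  c_k = sigma^2 * sum_{j=k..q} theta_j psi_{j-k}   (c_k = 0 for k > q),
using gamma(-m) = gamma(m).
Pure AR (q = 0): c_0 = sigma^2 = 1, c_k = 0 for k >= 1.
Equations for k = 0, 1, 2 (AR order 2, c_2 = 0):
  (E0) gamma(0) = phi_1 gamma(1) + phi_2 gamma(2) + c_0
  (E1) gamma(1) = phi_1 gamma(0) + phi_2 gamma(1) + c_1
  (E2) gamma(2) = phi_1 gamma(1) + phi_2 gamma(0)
From (E1): gamma(1) = A gamma(0) + B with
  A = phi_1 / (1 - phi_2) = 0.316 / 1.13 = 0.279646,   B = c_1 / (1 - phi_2) = 0 / 1.13 = 0.
Insert (E2) into (E0): gamma(0) (1 - phi_2^2) = phi_1 (1 + phi_2) gamma(1) + c_0.
  phi_1 (1 + phi_2) = (0.316)(0.87) = 0.27492,   1 - phi_2^2 = 0.9831.
Replace gamma(1) by A gamma(0) + B and collect gamma(0):
  gamma(0) [0.9831 - (0.27492)(0.279646)] = c_0 = 1
  gamma(0) * 0.90622 = 1
  gamma(0) = 1 / 0.90622 = 1.103485.
  gamma(1) = A gamma(0) = (0.279646)(1.103485) = 0.308585.
  gamma(2) = phi_1 gamma(1) + phi_2 gamma(0) = (0.316)(0.308585) + (-0.13)(1.103485) = -0.04594.
Therefore gamma(2) = -0.0459 (to 4 decimal places).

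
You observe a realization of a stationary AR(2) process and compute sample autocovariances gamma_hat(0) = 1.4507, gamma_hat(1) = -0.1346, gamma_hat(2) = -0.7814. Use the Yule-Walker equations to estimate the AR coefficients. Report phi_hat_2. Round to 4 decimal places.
\hat\phi_{2} = -0.5520

The Yule-Walker equations for an AR(p) process read, in matrix form,
  Gamma_p phi = r_p,   with   (Gamma_p)_{ij} = gamma(|i - j|),
                       (r_p)_i = gamma(i),   i,j = 1..p.
Substitute the sample gammas (Toeplitz matrix and right-hand side of size 2):
  Gamma_p = [[1.4507, -0.1346], [-0.1346, 1.4507]]
  r_p     = [-0.1346, -0.7814]
Written out:
  1.4507 phi_1 - 0.1346 phi_2 = -0.1346
  -0.1346 phi_1 + 1.4507 phi_2 = -0.7814
Solve by Cramer's rule:
  det = gamma(0)^2 - gamma(1)^2 = (1.4507)^2 - (-0.1346)^2 = 2.10453049 - 0.01811716 = 2.08641333
  phi_hat_1 = [gamma(1) gamma(0) - gamma(1) gamma(2)] / det = [(-0.1346)(1.4507) - (-0.1346)(-0.7814)] / 2.08641333 = -0.30044066 / 2.08641333 = -0.144
  phi_hat_2 = [gamma(0) gamma(2) - gamma(1)^2] / det = [(1.4507)(-0.7814) - (-0.1346)^2] / 2.08641333 = -1.15169414 / 2.08641333 = -0.552
So phi_hat = [-0.1440, -0.5520].
Therefore phi_hat_2 = -0.5520.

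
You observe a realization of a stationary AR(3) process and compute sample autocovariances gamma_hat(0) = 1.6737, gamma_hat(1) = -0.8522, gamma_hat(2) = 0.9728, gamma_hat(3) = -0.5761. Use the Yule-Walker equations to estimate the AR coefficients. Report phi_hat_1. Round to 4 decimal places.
\hat\phi_{1} = -0.3200

The Yule-Walker equations for an AR(p) process read, in matrix form,
  Gamma_p phi = r_p,   with   (Gamma_p)_{ij} = gamma(|i - j|),
                       (r_p)_i = gamma(i),   i,j = 1..p.
Substitute the sample gammas (Toeplitz matrix and right-hand side of size 3):
  Gamma_p = [[1.6737, -0.8522, 0.9728], [-0.8522, 1.6737, -0.8522], [0.9728, -0.8522, 1.6737]]
  r_p     = [-0.8522, 0.9728, -0.5761]
Written out (R1..R3):
  (R1) 1.6737 phi_1 - 0.8522 phi_2 + 0.9728 phi_3 = -0.8522
  (R2) -0.8522 phi_1 + 1.6737 phi_2 - 0.8522 phi_3 = 0.9728
  (R3) 0.9728 phi_1 - 0.8522 phi_2 + 1.6737 phi_3 = -0.5761
Gaussian elimination:
  R2 <- R2 - (-0.8522/1.6737) R1 = R2 - (-0.509171) R1:  1.239784 phi_2 - 0.356878 phi_3 = 0.538884
  R3 <- R3 - (0.9728/1.6737) R1 = R3 - (0.581227) R1:  -0.356878 phi_2 + 1.108282 phi_3 = -0.080778
  R3 <- R3 - (-0.356878/1.239784) R2 = R3 - (-0.287855) R2:  1.005553 phi_3 = 0.074342
Back-substitution:
  phi_hat_3 = 0.074342 / 1.005553 = 0.073932
  phi_hat_2 = (0.538884 - (-0.356878)(0.073932)) / 1.239784 = 0.455941
  phi_hat_1 = (-0.8522 - (-0.8522)(0.455941) - (0.9728)(0.073932)) / 1.6737 = -0.31999
So phi_hat = [-0.3200, 0.4559, 0.0739].
Therefore phi_hat_1 = -0.3200.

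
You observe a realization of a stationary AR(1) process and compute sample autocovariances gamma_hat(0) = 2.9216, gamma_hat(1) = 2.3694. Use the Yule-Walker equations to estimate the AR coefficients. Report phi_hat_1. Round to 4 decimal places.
\hat\phi_{1} = 0.8110

The Yule-Walker equations for an AR(p) process read, in matrix form,
  Gamma_p phi = r_p,   with   (Gamma_p)_{ij} = gamma(|i - j|),
                       (r_p)_i = gamma(i),   i,j = 1..p.
Substitute the sample gammas (Toeplitz matrix and right-hand side of size 1):
  Gamma_p = [[2.9216]]
  r_p     = [2.3694]
With p = 1 this is the single equation gamma(0) phi_1 = gamma(1):
  phi_hat_1 = gamma(1) / gamma(0) = 2.3694 / 2.9216 = 0.8110.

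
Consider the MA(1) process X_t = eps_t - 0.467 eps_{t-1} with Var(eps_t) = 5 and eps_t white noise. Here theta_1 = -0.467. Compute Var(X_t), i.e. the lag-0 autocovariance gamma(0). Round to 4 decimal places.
\gamma(0) = 6.0904

For an MA(q) process X_t = eps_t + sum_i theta_i eps_{t-i} with
Var(eps_t) = sigma^2, the variance is
  gamma(0) = sigma^2 * (1 + sum_i theta_i^2).
  sum_i theta_i^2 = (-0.467)^2 = 0.218089.
  gamma(0) = 5 * (1 + 0.218089) = 5 * 1.218089 = 6.090445, which rounds to 6.0904.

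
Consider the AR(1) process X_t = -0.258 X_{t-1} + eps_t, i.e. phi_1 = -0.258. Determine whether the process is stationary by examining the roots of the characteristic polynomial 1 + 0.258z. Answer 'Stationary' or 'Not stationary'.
\text{Stationary}

The AR(p) characteristic polynomial is P(z) = 1 + 0.258z.
Stationarity requires all roots to lie outside the unit circle, i.e. |z| > 1 for every root.
This is linear in z: 1 + (0.258) z = 0  =>  z = -1/(0.258) = -3.875969,  |z| = 3.875969.
Moduli of all roots: 3.8760.
All moduli strictly greater than 1? Yes.
Verdict: Stationary.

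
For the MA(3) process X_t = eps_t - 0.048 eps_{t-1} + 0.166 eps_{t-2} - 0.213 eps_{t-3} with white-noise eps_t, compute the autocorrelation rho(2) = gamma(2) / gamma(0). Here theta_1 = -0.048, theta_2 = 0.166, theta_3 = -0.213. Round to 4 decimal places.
\rho(2) = 0.1639

For an MA(q) process with theta_0 = 1, the autocovariance is
  gamma(k) = sigma^2 * sum_{i=0..q-k} theta_i * theta_{i+k},
and rho(k) = gamma(k) / gamma(0). Sigma^2 cancels.
  numerator   = (1)*(0.166) + (-0.048)*(-0.213) = 0.176224.
  denominator = (1)^2 + (-0.048)^2 + (0.166)^2 + (-0.213)^2 = 1.075229.
  rho(2) = 0.176224 / 1.075229 = 0.1639.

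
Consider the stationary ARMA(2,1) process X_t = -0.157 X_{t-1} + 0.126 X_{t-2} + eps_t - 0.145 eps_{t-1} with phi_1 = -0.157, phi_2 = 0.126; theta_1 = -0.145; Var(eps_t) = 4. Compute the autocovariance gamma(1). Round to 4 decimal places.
\gamma(1) = -1.4733

Multiply the model equation by X_{t-k} and take expectations. With theta_0 = psi_0 = 1 and psi_j the MA(infinity) weights, this gives
  gamma(k) - sum_i phi_i gamma(k-i) = c_k,
  c_k = sigma^2 * sum_{j=k..q} theta_j psi_{j-k}   (c_k = 0 for k > q),
using gamma(-m) = gamma(m).
psi-weights needed (psi_j = theta_j + sum_i phi_i psi_{j-i}):
  psi_1 = theta_1 + phi_1 = -0.145 + (-0.157) = -0.302
Right-hand sides:
  c_0 = sigma^2 (1 + theta_1 psi_1) = 4 * (1 + (-0.145)(-0.302)) = 4 * 1.04379 = 4.17516
  c_1 = sigma^2 theta_1 = 4 * (-0.145) = -0.58
  c_2 = 0
Equations for k = 0, 1, 2 (AR order 2, c_2 = 0):
  (E0) gamma(0) = phi_1 gamma(1) + phi_2 gamma(2) + c_0
  (E1) gamma(1) = phi_1 gamma(0) + phi_2 gamma(1) + c_1
  (E2) gamma(2) = phi_1 gamma(1) + phi_2 gamma(0)
From (E1): gamma(1) = A gamma(0) + B with
  A = phi_1 / (1 - phi_2) = -0.157 / 0.874 = -0.179634,   B = c_1 / (1 - phi_2) = -0.58 / 0.874 = -0.663616.
Insert (E2) into (E0): gamma(0) (1 - phi_2^2) = phi_1 (1 + phi_2) gamma(1) + c_0.
  phi_1 (1 + phi_2) = (-0.157)(1.126) = -0.176782,   1 - phi_2^2 = 0.984124.
Replace gamma(1) by A gamma(0) + B and collect gamma(0):
  gamma(0) [0.984124 - (-0.176782)(-0.179634)] = (-0.176782)(-0.663616) + 4.17516
  gamma(0) * 0.952368 = 4.292475
  gamma(0) = 4.292475 / 0.952368 = 4.507161.
  gamma(1) = A gamma(0) + B = (-0.179634)(4.507161) + (-0.663616) = -1.473254.
Therefore gamma(1) = -1.4733 (to 4 decimal places).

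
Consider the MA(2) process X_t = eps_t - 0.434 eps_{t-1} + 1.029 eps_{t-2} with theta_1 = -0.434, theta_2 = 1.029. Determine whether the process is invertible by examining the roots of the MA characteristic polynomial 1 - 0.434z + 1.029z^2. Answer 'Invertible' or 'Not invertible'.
\text{Not invertible}

The MA(q) characteristic polynomial is P(z) = 1 - 0.434z + 1.029z^2.
Invertibility requires all roots to lie outside the unit circle, i.e. |z| > 1 for every root.
Set 1 + (-0.434) z + (1.029) z^2 = 0, i.e. a z^2 + b z + c = 0 with a = 1.029, b = -0.434, c = 1.
Discriminant D = b^2 - 4ac = (-0.434)^2 - 4*(1.029)*1 = 0.188356 - (4.116) = -3.927644.
D < 0, so the roots are the complex-conjugate pair z = (-b +/- i sqrt(-D)) / (2a) = 0.2109 +/- 0.963i.
For a conjugate pair |z|^2 = z * conj(z) = (product of roots) = c/a = 1/(1.029) = 0.971817, so |z| = sqrt(0.971817) = 0.9858 for both roots.
Moduli of all roots: 0.9858, 0.9858.
All moduli strictly greater than 1? No.
Verdict: Not invertible.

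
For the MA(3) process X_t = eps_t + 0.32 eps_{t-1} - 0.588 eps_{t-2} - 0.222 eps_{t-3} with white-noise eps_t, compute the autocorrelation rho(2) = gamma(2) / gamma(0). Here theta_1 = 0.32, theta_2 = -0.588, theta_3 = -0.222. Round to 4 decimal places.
\rho(2) = -0.4401

For an MA(q) process with theta_0 = 1, the autocovariance is
  gamma(k) = sigma^2 * sum_{i=0..q-k} theta_i * theta_{i+k},
and rho(k) = gamma(k) / gamma(0). Sigma^2 cancels.
  numerator   = (1)*(-0.588) + (0.32)*(-0.222) = -0.65904.
  denominator = (1)^2 + (0.32)^2 + (-0.588)^2 + (-0.222)^2 = 1.497428.
  rho(2) = -0.65904 / 1.497428 = -0.4401.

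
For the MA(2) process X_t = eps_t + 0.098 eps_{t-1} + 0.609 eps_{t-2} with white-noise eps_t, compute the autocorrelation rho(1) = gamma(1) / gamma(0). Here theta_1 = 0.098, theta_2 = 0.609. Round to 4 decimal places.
\rho(1) = 0.1142

For an MA(q) process with theta_0 = 1, the autocovariance is
  gamma(k) = sigma^2 * sum_{i=0..q-k} theta_i * theta_{i+k},
and rho(k) = gamma(k) / gamma(0). Sigma^2 cancels.
  numerator   = (1)*(0.098) + (0.098)*(0.609) = 0.157682.
  denominator = (1)^2 + (0.098)^2 + (0.609)^2 = 1.380485.
  rho(1) = 0.157682 / 1.380485 = 0.1142.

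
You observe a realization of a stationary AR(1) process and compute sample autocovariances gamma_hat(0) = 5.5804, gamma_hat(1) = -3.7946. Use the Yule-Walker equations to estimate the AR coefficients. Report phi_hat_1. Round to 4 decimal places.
\hat\phi_{1} = -0.6800

The Yule-Walker equations for an AR(p) process read, in matrix form,
  Gamma_p phi = r_p,   with   (Gamma_p)_{ij} = gamma(|i - j|),
                       (r_p)_i = gamma(i),   i,j = 1..p.
Substitute the sample gammas (Toeplitz matrix and right-hand side of size 1):
  Gamma_p = [[5.5804]]
  r_p     = [-3.7946]
With p = 1 this is the single equation gamma(0) phi_1 = gamma(1):
  phi_hat_1 = gamma(1) / gamma(0) = -3.7946 / 5.5804 = -0.6800.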